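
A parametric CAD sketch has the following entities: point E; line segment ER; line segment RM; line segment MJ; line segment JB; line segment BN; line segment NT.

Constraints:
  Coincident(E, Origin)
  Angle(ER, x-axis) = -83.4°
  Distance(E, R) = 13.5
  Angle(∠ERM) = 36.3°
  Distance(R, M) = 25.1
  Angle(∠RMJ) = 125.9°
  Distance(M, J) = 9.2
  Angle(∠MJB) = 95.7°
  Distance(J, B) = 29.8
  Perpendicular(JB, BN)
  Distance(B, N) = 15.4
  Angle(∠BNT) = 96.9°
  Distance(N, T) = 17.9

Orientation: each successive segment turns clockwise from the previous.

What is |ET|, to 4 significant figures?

5.770

E is at the origin; ER runs at -83.4° with length 13.5, so R = (1.552, -13.41). ∠ERM = 36.3° gives RM at 132.9° from the x-axis; with |RM| = 25.1, M = (-15.53, 4.976). ∠RMJ = 125.9° gives MJ at 78.80° from the x-axis; with |MJ| = 9.2, J = (-13.75, 14.00). ∠MJB = 95.7° gives JB at -5.500° from the x-axis; with |JB| = 29.8, B = (15.92, 11.14). JB ⟂ BN, so BN runs at -95.50°; with |BN| = 15.4, N = (14.44, -4.184). ∠BNT = 96.9° gives NT at -178.6° from the x-axis; with |NT| = 17.9, T = (-3.455, -4.622). Then |ET| = |T − E| = 5.770.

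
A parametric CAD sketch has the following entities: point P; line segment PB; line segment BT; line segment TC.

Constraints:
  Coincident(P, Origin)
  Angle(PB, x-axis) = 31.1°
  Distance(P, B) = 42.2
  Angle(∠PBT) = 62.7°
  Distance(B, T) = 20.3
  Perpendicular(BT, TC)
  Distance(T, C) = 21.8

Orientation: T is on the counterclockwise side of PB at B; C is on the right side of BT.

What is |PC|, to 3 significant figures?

59.3

P is at the origin; PB runs at 31.1° with length 42.2, so B = 42.2·(cos 31.1°, sin 31.1°) = (36.1, 21.8). ∠PBT = 62.7°, so BT runs at 31.1° + (180° − 62.7°) = 148° from the x-axis; with |BT| = 20.3, T = B + 20.3·(cos 148°, sin 148°) = (18.8, 32.4). The perpendicularity gives TC at right angles to BT; with |TC| = 21.8 on the right of BT, C = T + 21.8·(0.524, 0.852) = (30.3, 51.0). Then |PC| = |C − P| = 59.3.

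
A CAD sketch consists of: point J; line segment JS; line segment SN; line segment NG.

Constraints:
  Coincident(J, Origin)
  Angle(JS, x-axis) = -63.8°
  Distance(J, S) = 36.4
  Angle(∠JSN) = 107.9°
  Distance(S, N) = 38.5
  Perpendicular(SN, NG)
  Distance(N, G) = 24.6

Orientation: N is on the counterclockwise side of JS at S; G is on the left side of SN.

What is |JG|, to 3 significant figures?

50.7

J is at the origin; JS runs at -63.8° with length 36.4, so S = 36.4·(cos -63.8°, sin -63.8°) = (16.1, -32.7). ∠JSN = 107.9°, so SN runs at -63.8° + (180° − 107.9°) = 8.30° from the x-axis; with |SN| = 38.5, N = S + 38.5·(cos 8.30°, sin 8.30°) = (54.2, -27.1). SN is perpendicular to NG; with |NG| = 24.6 on the left of SN, G = N + 24.6·(-0.144, 0.990) = (50.6, -2.76). Then |JG| = |G − J| = 50.7.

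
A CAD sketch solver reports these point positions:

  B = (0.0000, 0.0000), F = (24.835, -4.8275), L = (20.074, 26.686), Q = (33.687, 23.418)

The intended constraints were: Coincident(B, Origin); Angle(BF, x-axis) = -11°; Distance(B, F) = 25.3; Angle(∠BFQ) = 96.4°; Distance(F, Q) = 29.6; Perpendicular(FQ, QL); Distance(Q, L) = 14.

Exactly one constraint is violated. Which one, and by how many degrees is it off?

Perpendicular(FQ, QL) — off by 3.90°.

B = (0.00, 0.00) ✓; BF at -11.00° ✓; |BF| = 25.30 ✓; ∠BFQ = 96.40° ✓; |FQ| = 29.60 ✓; ∠(FQ, QL) = 93.90° ✗; |QL| = 14.00 ✓.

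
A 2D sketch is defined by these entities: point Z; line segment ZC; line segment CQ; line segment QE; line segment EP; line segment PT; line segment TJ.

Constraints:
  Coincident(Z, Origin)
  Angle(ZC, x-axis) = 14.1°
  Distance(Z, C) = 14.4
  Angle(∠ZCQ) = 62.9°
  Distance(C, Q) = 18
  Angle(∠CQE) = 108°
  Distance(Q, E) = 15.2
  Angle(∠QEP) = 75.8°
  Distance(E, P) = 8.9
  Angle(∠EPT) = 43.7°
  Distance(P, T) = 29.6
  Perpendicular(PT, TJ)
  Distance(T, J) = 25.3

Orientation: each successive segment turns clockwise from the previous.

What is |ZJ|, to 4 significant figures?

45.98

∠EPT = 43.7° gives PT at -55.50° from the x-axis; with |PT| = 29.6, T = (12.96, -30.96). The perpendicularity gives TJ at right angles to PT, so TJ runs at -145.5°; with |TJ| = 25.3, J = (-7.887, -45.29). Then |ZJ| = |J − Z| = 45.98.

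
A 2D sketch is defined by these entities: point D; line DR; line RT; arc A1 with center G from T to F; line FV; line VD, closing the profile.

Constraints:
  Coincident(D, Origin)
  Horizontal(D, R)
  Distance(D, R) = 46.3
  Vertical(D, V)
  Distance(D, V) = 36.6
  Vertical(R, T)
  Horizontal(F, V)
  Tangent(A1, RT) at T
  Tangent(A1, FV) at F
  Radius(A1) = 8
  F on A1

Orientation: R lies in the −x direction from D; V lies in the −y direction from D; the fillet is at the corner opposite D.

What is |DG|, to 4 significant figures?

47.80

D is at the origin; D and R share the same y with |DR| = 46.3 and R on the −x side, so R = (-46.30, 0.000). D and V share the same x with |DV| = 36.6 and V on the −y side, so V = (0.000, -36.60). The virtual corner opposite D is at (-46.30, -36.60). A1 meets RT tangentially, so GT is at right angles to RT and the tangent condition forces GF to be normal to FV, with radius 8.0, so the center G sits 8.0 in from both sides at G = (-38.30, -28.60). Then |DG| = |G − D| = 47.80.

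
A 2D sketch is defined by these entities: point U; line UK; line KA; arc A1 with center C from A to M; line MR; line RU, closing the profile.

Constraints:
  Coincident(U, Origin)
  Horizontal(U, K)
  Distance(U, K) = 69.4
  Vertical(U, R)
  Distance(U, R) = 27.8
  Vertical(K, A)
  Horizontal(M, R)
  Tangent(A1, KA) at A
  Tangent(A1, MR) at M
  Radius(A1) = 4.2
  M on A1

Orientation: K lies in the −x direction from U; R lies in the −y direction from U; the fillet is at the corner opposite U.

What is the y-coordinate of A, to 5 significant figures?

-23.600

The virtual corner opposite U is at (-69.400, -27.800). Tangency of A1 to KA means the radius CA is perpendicular to KA and since A1 is tangent to MR there, CM ⟂ MR, with radius 4.2, so the center C sits 4.2 in from both sides at C = (-65.200, -23.600). That places the tangent points at A = (-69.400, -23.600) on KA and M = (-65.200, -27.800) on MR. So A.y = -23.600.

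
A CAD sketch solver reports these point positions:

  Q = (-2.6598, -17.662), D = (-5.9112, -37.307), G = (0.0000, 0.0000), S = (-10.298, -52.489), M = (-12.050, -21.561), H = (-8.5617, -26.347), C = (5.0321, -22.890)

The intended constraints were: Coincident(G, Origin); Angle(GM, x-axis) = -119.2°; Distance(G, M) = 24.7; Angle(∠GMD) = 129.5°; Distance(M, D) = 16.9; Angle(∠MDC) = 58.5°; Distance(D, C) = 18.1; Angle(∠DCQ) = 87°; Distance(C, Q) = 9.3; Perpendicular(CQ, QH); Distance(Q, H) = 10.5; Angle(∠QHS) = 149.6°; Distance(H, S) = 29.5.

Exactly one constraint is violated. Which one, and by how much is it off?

Distance(H, S) = 29.5 — off by 3.30.

G = (0.00, 0.00) ✓; GM at -119.2° ✓; |GM| = 24.70 ✓; ∠GMD = 129.5° ✓; |MD| = 16.90 ✓; ∠MDC = 58.50° ✓; |DC| = 18.10 ✓; ∠DCQ = 87.00° ✓; |CQ| = 9.300 ✓; ∠(CQ, QH) = 90.00° ✓; |QH| = 10.50 ✓; ∠QHS = 149.6° ✓; |HS| = 26.20 ✗.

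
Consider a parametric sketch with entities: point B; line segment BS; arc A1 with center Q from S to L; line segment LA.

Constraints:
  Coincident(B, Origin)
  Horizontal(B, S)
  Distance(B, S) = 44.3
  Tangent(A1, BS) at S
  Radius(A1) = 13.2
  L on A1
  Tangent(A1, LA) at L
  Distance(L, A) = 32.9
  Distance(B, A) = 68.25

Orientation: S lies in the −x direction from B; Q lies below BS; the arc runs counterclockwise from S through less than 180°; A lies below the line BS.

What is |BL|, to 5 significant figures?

59.424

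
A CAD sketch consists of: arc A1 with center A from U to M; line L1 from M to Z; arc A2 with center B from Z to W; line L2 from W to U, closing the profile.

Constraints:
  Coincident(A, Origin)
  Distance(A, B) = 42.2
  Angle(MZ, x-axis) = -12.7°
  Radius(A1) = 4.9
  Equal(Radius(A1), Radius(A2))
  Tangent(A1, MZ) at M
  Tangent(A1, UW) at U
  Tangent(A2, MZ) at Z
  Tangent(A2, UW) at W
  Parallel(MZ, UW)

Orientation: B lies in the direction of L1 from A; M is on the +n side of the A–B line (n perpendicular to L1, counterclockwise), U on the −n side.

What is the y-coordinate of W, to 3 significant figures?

-14.1

Tangency of A1 to both parallel lines with radius 4.9 puts M and U at A ± 4.9·n: M = (1.08, 4.78), U = (-1.08, -4.78). Equal radii place Z and W the same way about B: Z = B + 4.9·n = (42.2, -4.50), W = B − 4.9·n = (40.1, -14.1). So W.y = -14.1.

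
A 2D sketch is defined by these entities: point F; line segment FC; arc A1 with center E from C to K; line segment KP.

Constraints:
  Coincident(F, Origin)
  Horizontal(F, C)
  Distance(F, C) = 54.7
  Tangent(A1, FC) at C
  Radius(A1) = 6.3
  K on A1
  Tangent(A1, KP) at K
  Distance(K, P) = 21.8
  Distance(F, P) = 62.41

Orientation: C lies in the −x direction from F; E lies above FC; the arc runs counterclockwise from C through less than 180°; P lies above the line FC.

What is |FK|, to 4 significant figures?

49.38

F is at the origin; FC is horizontal with |FC| = 54.7 and C on the −x side, so C = (-54.70, 0.000). A1 meets FC tangentially, so EC is at right angles to FC, so E = C + (0, 6.3) = (-54.70, 6.300). Since EK ⟂ KP (tangency), |EP| = √(6.3² + 21.8²) = 22.69 regardless of where K sits on A1. So P lies on both circle(F, 62.41) and circle(E, 22.69); the above-FC intersection is P = (-55.27, 28.98). K is the foot of the tangent from P: K = (-48.69, 8.201).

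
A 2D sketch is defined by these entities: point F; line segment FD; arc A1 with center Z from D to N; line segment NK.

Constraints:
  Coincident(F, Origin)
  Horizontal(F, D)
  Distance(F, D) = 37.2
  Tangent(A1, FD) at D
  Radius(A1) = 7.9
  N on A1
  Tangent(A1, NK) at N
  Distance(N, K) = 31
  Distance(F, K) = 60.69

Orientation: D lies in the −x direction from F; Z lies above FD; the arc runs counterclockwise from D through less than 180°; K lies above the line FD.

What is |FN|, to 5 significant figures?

32.833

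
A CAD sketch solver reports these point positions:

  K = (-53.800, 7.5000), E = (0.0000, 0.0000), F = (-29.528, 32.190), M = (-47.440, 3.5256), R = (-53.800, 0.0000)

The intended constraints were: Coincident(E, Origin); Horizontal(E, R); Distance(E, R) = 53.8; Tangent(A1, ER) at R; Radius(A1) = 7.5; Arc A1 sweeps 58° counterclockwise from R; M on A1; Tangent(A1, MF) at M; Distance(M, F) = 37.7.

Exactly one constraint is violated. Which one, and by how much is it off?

Distance(M, F) = 37.7 — off by 3.90.

E = (0.00, 0.00) ✓; E.y = 0.00, R.y = 0.00 ✓; |ER| = 53.80 ✓; ∠(KR, RE) = 90.00° ✓; |KR| = 7.500 ✓; bearing(K→M) − bearing(K→R) = 58.00° ✓; |KM| = 7.500 ✓; ∠(KM, MF) = 90.00° ✓; |MF| = 33.80 ✗.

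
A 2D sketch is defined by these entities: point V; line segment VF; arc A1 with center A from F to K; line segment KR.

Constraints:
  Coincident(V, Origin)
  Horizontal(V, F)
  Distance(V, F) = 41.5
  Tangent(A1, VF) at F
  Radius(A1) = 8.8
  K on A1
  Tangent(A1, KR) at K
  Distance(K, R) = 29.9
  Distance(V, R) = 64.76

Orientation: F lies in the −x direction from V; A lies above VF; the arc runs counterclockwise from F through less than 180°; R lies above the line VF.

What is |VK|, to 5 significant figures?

37.239

Checks: |AF| = 8.800 ✓; |AK| = 8.800 ✓; ∠(AK, KR) = 90.00° ✓; |KR| = 29.90 ✓; |VR| = 64.76 ✓.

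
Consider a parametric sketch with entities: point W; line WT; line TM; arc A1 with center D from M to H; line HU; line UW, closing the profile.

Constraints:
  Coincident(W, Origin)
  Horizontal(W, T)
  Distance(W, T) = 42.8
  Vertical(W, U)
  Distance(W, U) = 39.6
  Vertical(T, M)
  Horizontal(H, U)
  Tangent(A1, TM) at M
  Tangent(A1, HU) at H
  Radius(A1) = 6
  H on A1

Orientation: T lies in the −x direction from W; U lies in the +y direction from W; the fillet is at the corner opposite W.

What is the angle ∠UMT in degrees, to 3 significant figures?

98.0°

W is at the origin; W and T share the same y with |WT| = 42.8 and T on the −x side, so T = (-42.8, 0.00). W and U share the same x with |WU| = 39.6 and U on the +y side, so U = (0.00, 39.6). The virtual corner opposite W is at (-42.8, 39.6). Since A1 is tangent to TM there, DM ⟂ TM and A1 meets HU tangentially, so DH is at right angles to HU, with radius 6.0, so the center D sits 6.0 in from both sides at D = (-36.8, 33.6). That places the tangent points at M = (-42.8, 33.6) on TM and H = (-36.8, 39.6) on HU. Then cos ∠UMT = MU·MT / (|MU||MT|), giving 98.0°.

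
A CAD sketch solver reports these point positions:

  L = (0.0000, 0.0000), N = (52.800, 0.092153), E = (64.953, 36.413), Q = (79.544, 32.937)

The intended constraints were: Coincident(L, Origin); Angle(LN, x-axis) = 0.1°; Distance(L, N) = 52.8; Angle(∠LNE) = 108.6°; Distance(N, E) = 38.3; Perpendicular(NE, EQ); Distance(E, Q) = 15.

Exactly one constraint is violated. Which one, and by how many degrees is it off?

Perpendicular(NE, EQ) — off by 5.10°.

L = (0.00, 0.00) ✓; LN at 0.1000° ✓; |LN| = 52.80 ✓; ∠LNE = 108.6° ✓; |NE| = 38.30 ✓; ∠(NE, EQ) = 84.90° ✗; |EQ| = 15.00 ✓.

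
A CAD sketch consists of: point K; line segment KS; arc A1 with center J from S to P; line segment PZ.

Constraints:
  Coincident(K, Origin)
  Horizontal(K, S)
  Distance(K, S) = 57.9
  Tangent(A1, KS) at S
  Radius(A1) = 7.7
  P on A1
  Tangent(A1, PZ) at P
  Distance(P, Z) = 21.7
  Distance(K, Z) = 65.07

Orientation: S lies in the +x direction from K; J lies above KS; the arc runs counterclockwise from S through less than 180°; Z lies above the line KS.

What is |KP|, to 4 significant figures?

65.93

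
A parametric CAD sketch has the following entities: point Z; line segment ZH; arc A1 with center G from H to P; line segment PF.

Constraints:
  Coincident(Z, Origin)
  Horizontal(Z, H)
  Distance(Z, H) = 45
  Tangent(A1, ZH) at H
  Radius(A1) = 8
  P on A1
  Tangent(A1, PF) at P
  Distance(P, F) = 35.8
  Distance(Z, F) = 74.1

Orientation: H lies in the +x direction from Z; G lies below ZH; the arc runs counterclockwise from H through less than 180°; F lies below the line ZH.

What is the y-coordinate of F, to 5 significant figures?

-40.467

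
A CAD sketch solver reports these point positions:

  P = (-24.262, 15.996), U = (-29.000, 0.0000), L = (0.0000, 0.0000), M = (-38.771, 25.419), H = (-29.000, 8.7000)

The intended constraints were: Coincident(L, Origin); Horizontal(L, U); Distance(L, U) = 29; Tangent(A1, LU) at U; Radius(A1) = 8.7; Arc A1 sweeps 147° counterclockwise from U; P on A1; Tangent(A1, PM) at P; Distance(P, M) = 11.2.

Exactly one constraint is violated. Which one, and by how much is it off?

Distance(P, M) = 11.2 — off by 6.10.

L = (0.00, 0.00) ✓; L.y = 0.00, U.y = 0.00 ✓; |LU| = 29.00 ✓; ∠(HU, UL) = 90.00° ✓; |HU| = 8.700 ✓; bearing(H→P) − bearing(H→U) = 147.0° ✓; |HP| = 8.699 ✓; ∠(HP, PM) = 90.00° ✓; |PM| = 17.30 ✗.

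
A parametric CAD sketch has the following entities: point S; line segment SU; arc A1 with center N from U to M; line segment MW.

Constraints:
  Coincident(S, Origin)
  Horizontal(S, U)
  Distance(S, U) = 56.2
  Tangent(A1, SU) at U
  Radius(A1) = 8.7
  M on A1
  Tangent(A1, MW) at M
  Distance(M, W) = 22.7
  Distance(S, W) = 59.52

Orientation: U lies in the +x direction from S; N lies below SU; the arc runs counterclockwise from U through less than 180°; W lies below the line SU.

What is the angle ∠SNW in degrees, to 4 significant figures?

84.14°

Checks: |NM| = 8.700 ✓; ∠(NM, MW) = 90.00° ✓; |MW| = 22.70 ✓; |SW| = 59.52 ✓.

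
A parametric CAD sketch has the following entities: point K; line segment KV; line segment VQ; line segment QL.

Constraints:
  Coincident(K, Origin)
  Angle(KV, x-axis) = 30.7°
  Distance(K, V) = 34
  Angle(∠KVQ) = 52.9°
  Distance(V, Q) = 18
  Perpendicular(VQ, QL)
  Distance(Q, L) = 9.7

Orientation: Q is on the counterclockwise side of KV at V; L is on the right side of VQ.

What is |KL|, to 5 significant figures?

36.903

K is at the origin; KV runs at 30.7° with length 34.0, so V = 34.0·(cos 30.7°, sin 30.7°) = (29.235, 17.358). ∠KVQ = 52.9°, so VQ runs at 30.7° + (180° − 52.9°) = 157.80° from the x-axis; with |VQ| = 18.0, Q = V + 18.0·(cos 157.80°, sin 157.80°) = (12.569, 24.160). VQ ⟂ QL; with |QL| = 9.7 on the right of VQ, L = Q + 9.7·(0.37784, 0.92587) = (16.234, 33.141). Then |KL| = |L − K| = 36.903.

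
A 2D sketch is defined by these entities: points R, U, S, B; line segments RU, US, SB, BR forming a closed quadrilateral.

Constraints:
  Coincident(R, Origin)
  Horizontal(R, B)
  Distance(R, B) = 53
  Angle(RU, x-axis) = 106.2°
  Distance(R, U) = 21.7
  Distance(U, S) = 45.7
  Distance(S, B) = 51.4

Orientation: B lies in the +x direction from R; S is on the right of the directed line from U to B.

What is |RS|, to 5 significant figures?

24.001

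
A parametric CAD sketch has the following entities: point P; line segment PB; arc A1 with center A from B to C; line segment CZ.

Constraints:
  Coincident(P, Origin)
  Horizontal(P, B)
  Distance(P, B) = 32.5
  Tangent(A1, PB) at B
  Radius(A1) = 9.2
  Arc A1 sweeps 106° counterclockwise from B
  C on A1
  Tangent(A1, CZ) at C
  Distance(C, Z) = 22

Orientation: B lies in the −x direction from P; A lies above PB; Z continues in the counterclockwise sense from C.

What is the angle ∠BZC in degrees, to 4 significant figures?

20.83°

On A1, B sits at bearing -90° from A; a 106° counterclockwise sweep puts C at bearing 16°, so C = A + 9.2·(cos 16°, sin 16°) = (-23.66, 11.74). Tangency of A1 to CZ means the radius AC is perpendicular to CZ, so CZ runs along (−sin 16°, cos 16°); with |CZ| = 22.0, Z = (-29.72, 32.88). Then cos ∠BZC = ZB·ZC / (|ZB||ZC|), giving 20.83°.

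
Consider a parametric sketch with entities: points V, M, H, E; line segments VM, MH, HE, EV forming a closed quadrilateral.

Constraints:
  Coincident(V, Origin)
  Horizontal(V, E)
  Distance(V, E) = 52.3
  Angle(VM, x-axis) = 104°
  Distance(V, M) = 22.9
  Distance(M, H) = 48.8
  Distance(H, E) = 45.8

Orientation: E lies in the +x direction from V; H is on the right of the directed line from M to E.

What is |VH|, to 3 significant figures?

26.3

Checks: V.y = 0.00, E.y = 0.00 ✓; |MH| = 48.80 ✓; |HE| = 45.80 ✓.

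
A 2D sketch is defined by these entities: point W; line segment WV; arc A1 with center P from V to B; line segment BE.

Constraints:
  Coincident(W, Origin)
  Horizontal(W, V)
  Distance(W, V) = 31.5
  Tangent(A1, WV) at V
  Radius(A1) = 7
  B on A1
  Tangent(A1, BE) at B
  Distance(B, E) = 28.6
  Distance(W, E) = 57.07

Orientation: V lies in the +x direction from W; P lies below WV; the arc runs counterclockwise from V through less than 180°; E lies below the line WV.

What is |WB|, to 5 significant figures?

29.281

W is at the origin; W and V share the same y with |WV| = 31.5 and V on the +x side, so V = (31.500, 0.0000). The tangent condition forces PV to be normal to WV, so P = V + (0, -7) = (31.500, -7.0000). Since PB ⟂ BE (tangency), |PE| = √(7.0² + 28.6²) = 29.444 regardless of where B sits on A1. So E lies on both circle(W, 57.07) and circle(P, 29.444); the below-WV intersection is E = (47.402, -31.781). B is the foot of the tangent from E: B = (26.676, -12.073).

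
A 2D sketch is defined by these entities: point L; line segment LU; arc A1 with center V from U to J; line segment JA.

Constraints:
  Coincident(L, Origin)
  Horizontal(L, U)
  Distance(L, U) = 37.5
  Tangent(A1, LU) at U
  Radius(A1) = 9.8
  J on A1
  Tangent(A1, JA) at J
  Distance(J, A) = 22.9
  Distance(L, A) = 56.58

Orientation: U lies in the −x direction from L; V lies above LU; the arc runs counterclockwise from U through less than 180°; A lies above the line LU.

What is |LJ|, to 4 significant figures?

34.44

Checks: ∠(VU, UL) = 90.00° ✓; |VU| = 9.800 ✓; |VJ| = 9.800 ✓; ∠(VJ, JA) = 90.00° ✓; |JA| = 22.90 ✓; |LA| = 56.58 ✓.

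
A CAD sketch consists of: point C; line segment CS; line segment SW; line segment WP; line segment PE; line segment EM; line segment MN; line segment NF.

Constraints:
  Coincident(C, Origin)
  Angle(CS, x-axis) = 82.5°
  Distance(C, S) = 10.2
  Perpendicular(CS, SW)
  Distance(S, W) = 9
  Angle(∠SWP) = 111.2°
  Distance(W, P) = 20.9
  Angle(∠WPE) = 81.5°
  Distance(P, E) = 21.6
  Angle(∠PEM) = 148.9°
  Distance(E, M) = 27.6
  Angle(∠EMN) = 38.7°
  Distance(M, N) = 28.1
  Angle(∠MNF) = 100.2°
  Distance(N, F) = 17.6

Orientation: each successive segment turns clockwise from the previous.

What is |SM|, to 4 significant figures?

34.40

∠WPE = 81.5° gives PE at -174.8° from the x-axis; with |PE| = 21.6, E = (-6.307, -13.33). ∠PEM = 148.9° gives EM at 154.1° from the x-axis; with |EM| = 27.6, M = (-31.13, -1.269). Then |SM| = |M − S| = 34.40.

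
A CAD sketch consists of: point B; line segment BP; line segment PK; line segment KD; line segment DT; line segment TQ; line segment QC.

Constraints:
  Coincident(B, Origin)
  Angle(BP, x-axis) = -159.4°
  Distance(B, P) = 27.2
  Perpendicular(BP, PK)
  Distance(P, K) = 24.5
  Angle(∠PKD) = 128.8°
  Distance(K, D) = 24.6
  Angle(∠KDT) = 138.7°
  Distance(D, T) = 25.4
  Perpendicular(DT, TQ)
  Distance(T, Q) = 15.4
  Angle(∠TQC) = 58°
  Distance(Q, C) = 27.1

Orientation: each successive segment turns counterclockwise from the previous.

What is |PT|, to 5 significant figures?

59.080

B is at the origin; BP runs at -159.4° with length 27.2, so P = (-25.461, -9.5701). BP ⟂ PK, so PK runs at -69.400°; with |PK| = 24.5, K = (-16.841, -32.504). ∠PKD = 128.8° gives KD at -18.200° from the x-axis; with |KD| = 24.6, D = (6.5286, -40.187). ∠KDT = 138.7° gives DT at 23.100° from the x-axis; with |DT| = 25.4, T = (29.892, -30.222). Then |PT| = |T − P| = 59.080.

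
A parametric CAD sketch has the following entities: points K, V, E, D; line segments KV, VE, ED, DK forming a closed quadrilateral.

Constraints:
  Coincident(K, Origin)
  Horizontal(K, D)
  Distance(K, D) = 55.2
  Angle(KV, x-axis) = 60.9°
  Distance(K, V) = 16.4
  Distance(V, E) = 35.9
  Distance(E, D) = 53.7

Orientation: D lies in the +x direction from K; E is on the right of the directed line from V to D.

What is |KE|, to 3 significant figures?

22.3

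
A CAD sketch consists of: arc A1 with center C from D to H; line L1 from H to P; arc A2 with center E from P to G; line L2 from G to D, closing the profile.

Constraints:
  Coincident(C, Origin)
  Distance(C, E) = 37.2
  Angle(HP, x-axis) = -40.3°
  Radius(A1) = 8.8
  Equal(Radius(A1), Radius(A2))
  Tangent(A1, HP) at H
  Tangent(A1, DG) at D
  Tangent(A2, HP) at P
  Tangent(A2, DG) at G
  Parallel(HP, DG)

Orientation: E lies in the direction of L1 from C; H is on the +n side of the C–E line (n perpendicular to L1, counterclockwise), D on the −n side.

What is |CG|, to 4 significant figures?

38.23

The slot axis is L1's direction at -40.3°, so u = (cos -40.3°, sin -40.3°) = (0.7627, -0.6468) and n = (−sin -40.3°, cos -40.3°) = (0.6468, 0.7627). C is at the origin and E lies 37.2 along u from C, so E = 37.2·u = (28.37, -24.06). Tangency of A1 to both parallel lines with radius 8.8 puts H and D at C ± 8.8·n: H = (5.692, 6.711), D = (-5.692, -6.711). Equal radii place P and G the same way about E: P = E + 8.8·n = (34.06, -17.35), G = E − 8.8·n = (22.68, -30.77). Then |CG| = |G − C| = 38.23.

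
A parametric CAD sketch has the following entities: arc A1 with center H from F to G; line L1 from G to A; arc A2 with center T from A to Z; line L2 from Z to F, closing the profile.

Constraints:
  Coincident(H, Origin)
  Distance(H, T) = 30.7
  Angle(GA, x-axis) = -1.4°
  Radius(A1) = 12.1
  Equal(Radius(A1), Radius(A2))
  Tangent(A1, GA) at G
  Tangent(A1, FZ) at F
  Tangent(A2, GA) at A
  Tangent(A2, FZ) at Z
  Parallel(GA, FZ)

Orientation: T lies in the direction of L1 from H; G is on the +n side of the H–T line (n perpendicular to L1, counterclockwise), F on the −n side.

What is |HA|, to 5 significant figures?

32.998

Tangency of A1 to both parallel lines with radius 12.1 puts G and F at H ± 12.1·n: G = (0.29563, 12.096), F = (-0.29563, -12.096). Equal radii place A and Z the same way about T: A = T + 12.1·n = (30.986, 11.346), Z = T − 12.1·n = (30.395, -12.846). Then |HA| = |A − H| = 32.998.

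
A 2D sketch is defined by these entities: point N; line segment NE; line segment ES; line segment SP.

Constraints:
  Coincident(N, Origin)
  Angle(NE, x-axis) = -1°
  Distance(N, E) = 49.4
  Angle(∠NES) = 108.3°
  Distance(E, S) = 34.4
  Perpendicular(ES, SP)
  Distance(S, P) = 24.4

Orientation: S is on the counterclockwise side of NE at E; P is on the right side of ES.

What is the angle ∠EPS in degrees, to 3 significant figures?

54.7°

∠NES = 108.3°, so ES runs at -1.0° + (180° − 108.3°) = 70.7° from the x-axis; with |ES| = 34.4, S = E + 34.4·(cos 70.7°, sin 70.7°) = (60.8, 31.6). ES is perpendicular to SP; with |SP| = 24.4 on the right of ES, P = S + 24.4·(0.944, -0.331) = (83.8, 23.5). Then cos ∠EPS = PE·PS / (|PE||PS|), giving 54.7°.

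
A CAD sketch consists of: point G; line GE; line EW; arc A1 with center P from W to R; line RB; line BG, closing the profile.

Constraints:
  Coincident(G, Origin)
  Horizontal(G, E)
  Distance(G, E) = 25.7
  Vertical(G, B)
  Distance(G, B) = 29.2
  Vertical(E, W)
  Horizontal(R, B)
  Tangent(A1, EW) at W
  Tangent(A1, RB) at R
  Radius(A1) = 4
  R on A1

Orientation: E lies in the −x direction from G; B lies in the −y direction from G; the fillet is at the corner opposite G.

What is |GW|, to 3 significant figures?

36.0

G is at the origin; GE is horizontal with |GE| = 25.7 and E on the −x side, so E = (-25.7, 0.00). G and B share the same x with |GB| = 29.2 and B on the −y side, so B = (0.00, -29.2). The virtual corner opposite G is at (-25.7, -29.2). A1 meets EW tangentially, so PW is at right angles to EW and since A1 is tangent to RB there, PR ⟂ RB, with radius 4.0, so the center P sits 4.0 in from both sides at P = (-21.7, -25.2). That places the tangent points at W = (-25.7, -25.2) on EW and R = (-21.7, -29.2) on RB. Then |GW| = |W − G| = 36.0.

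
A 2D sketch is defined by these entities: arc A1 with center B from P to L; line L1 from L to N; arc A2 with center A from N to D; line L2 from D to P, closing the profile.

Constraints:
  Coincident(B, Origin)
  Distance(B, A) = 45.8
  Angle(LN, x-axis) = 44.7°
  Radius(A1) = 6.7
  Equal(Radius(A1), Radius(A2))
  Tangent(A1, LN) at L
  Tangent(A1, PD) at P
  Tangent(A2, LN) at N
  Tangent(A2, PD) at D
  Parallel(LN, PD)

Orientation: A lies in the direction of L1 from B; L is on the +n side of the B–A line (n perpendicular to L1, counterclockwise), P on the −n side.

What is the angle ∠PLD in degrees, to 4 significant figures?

73.69°

The slot axis is L1's direction at 44.7°, so u = (cos 44.7°, sin 44.7°) = (0.7108, 0.7034) and n = (−sin 44.7°, cos 44.7°) = (-0.7034, 0.7108). B is at the origin and A lies 45.8 along u from B, so A = 45.8·u = (32.55, 32.22). Tangency of A1 to both parallel lines with radius 6.7 puts L and P at B ± 6.7·n: L = (-4.713, 4.762), P = (4.713, -4.762). Equal radii place N and D the same way about A: N = A + 6.7·n = (27.84, 36.98), D = A − 6.7·n = (37.27, 27.45). Then cos ∠PLD = LP·LD / (|LP||LD|), giving 73.69°.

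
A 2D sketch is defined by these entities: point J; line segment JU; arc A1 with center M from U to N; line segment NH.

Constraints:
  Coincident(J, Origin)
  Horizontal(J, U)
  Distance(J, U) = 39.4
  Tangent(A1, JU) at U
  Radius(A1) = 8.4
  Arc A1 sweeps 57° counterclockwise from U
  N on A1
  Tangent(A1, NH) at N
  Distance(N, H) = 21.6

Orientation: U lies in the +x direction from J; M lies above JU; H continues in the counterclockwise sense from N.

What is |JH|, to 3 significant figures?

62.2

J is at the origin; J and U share the same y with |JU| = 39.4 and U on the +x side, so U = (39.4, 0.00). Tangency of A1 to JU means the radius MU is perpendicular to JU, so M = U + (0, 8.4) = (39.4, 8.40). On A1, U sits at bearing -90° from M; a 57° counterclockwise sweep puts N at bearing -33°, so N = M + 8.4·(cos -33°, sin -33°) = (46.4, 3.83). A1 meets NH tangentially, so MN is at right angles to NH, so NH runs along (−sin -33°, cos -33°); with |NH| = 21.6, H = (58.2, 21.9). Then |JH| = |H − J| = 62.2.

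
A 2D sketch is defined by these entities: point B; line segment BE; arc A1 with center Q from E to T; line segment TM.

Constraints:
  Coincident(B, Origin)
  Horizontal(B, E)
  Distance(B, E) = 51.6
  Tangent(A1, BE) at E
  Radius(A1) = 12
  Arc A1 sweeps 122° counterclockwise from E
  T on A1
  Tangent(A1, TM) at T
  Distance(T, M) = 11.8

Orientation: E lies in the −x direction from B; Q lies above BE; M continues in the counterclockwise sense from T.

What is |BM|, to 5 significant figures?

55.477

B is at the origin; B and E share the same y with |BE| = 51.6 and E on the −x side, so E = (-51.600, 0.0000). The tangent condition forces QE to be normal to BE, so Q = E + (0, 12) = (-51.600, 12.000). On A1, E sits at bearing -90° from Q; a 122° counterclockwise sweep puts T at bearing 32°, so T = Q + 12.0·(cos 32°, sin 32°) = (-41.423, 18.359). Tangency of A1 to TM means the radius QT is perpendicular to TM, so TM runs along (−sin 32°, cos 32°); with |TM| = 11.8, M = (-47.676, 28.366). Then |BM| = |M − B| = 55.477.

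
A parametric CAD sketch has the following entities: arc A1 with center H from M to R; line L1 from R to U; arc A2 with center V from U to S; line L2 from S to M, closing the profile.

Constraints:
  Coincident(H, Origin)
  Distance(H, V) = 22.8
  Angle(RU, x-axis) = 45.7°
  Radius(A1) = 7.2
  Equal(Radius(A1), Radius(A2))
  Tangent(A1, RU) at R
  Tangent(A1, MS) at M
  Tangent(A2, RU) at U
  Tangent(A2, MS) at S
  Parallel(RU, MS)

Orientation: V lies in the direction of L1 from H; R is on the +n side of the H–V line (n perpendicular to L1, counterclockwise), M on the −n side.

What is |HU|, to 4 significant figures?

23.91

The slot axis is L1's direction at 45.7°, so u = (cos 45.7°, sin 45.7°) = (0.6984, 0.7157) and n = (−sin 45.7°, cos 45.7°) = (-0.7157, 0.6984). H is at the origin and V lies 22.8 along u from H, so V = 22.8·u = (15.92, 16.32). Tangency of A1 to both parallel lines with radius 7.2 puts R and M at H ± 7.2·n: R = (-5.153, 5.029), M = (5.153, -5.029). Equal radii place U and S the same way about V: U = V + 7.2·n = (10.77, 21.35), S = V − 7.2·n = (21.08, 11.29). Then |HU| = |U − H| = 23.91.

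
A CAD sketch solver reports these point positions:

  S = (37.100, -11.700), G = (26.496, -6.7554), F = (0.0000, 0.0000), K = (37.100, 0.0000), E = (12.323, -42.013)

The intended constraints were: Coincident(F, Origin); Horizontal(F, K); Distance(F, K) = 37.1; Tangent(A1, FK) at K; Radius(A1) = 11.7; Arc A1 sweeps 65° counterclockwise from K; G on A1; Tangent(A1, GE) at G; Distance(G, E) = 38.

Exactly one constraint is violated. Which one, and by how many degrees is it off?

Tangent(A1, GE) at G — off by 3.10°.

F = (0.00, 0.00) ✓; F.y = 0.00, K.y = 0.00 ✓; |FK| = 37.10 ✓; ∠(SK, KF) = 90.00° ✓; |SK| = 11.70 ✓; bearing(S→G) − bearing(S→K) = 65.00° ✓; |SG| = 11.70 ✓; ∠(SG, GE) = 86.90° ✗; |GE| = 38.00 ✓.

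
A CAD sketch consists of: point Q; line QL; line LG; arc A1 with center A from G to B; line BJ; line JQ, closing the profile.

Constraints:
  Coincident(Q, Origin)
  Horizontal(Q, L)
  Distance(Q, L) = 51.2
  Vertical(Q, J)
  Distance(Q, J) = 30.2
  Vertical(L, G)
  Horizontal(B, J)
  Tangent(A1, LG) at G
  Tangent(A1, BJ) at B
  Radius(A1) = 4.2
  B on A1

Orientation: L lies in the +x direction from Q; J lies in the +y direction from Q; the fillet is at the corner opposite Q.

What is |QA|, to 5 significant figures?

53.712

QJ is vertical with |QJ| = 30.2 and J on the +y side, so J = (0.0000, 30.200). The virtual corner opposite Q is at (51.200, 30.200). A1 meets LG tangentially, so AG is at right angles to LG and since A1 is tangent to BJ there, AB ⟂ BJ, with radius 4.2, so the center A sits 4.2 in from both sides at A = (47.000, 26.000). Then |QA| = |A − Q| = 53.712.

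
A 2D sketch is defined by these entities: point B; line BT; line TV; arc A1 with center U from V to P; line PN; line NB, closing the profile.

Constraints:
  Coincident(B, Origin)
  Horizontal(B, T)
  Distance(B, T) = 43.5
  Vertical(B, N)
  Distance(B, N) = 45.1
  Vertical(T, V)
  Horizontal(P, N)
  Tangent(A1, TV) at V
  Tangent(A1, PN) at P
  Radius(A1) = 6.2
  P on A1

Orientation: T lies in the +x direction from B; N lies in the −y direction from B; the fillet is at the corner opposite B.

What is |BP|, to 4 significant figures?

58.53

The virtual corner opposite B is at (43.50, -45.10). Since A1 is tangent to TV there, UV ⟂ TV and tangency of A1 to PN means the radius UP is perpendicular to PN, with radius 6.2, so the center U sits 6.2 in from both sides at U = (37.30, -38.90). That places the tangent points at V = (43.50, -38.90) on TV and P = (37.30, -45.10) on PN. Then |BP| = |P − B| = 58.53.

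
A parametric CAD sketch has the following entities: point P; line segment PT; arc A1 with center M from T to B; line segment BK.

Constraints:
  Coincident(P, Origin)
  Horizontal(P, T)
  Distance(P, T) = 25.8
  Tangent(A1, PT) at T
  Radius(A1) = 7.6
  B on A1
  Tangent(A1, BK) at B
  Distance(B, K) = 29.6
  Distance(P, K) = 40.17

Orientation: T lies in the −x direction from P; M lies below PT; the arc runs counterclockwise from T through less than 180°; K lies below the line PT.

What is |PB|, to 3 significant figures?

34.3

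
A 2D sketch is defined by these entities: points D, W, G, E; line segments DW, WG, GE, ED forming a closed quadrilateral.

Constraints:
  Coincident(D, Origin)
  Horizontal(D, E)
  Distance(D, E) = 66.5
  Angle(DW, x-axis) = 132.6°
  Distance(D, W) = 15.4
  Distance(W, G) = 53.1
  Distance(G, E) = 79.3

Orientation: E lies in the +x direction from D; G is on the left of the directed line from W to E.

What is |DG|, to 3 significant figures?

60.3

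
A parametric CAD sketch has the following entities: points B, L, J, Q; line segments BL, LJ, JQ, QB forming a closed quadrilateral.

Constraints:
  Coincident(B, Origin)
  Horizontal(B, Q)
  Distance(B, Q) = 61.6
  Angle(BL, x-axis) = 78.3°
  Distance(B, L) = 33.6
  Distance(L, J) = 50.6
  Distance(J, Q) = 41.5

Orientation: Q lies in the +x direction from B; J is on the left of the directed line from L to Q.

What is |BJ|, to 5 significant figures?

70.117

B is at the origin; B and Q share the same y with |BQ| = 61.6 and Q in +x, so Q = (61.6, 0). BL runs at 78.3° with |BL| = 33.6, so L = (6.8137, 32.902). J is determined by |LJ| = 50.6 and |JQ| = 41.5 together: it lies at the intersection of circle(L, 50.6) and circle(Q, 41.5). With |LQ| = 63.907, the foot of the radical line on LQ is 38.511 from L and the perpendicular offset is √(50.6² − 38.511²) = 32.822. Taking the left-of-LQ solution: J = (56.726, 41.213).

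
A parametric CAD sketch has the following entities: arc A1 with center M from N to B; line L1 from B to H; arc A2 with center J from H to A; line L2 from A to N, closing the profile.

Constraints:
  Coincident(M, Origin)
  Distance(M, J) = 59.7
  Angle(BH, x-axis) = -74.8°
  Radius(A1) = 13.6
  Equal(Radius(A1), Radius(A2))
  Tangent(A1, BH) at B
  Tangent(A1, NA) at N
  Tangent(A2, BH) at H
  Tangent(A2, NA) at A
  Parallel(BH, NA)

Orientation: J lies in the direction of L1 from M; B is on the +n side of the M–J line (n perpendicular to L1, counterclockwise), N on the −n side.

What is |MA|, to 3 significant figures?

61.2

Tangency of A1 to both parallel lines with radius 13.6 puts B and N at M ± 13.6·n: B = (13.1, 3.57), N = (-13.1, -3.57). Equal radii place H and A the same way about J: H = J + 13.6·n = (28.8, -54.0), A = J − 13.6·n = (2.53, -61.2). Then |MA| = |A − M| = 61.2.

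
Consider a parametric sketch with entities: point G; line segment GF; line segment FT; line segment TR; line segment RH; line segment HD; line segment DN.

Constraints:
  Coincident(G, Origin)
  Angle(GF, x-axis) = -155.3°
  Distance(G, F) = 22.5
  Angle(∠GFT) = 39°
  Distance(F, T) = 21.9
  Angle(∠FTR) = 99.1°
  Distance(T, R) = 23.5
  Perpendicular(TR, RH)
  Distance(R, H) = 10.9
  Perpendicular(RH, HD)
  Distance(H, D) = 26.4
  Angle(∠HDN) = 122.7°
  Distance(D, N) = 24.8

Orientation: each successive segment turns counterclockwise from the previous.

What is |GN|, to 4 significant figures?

33.90

G is at the origin; GF runs at -155.3° with length 22.5, so F = (-20.44, -9.402). ∠GFT = 39.0° gives FT at -14.30° from the x-axis; with |FT| = 21.9, T = (0.7800, -14.81). ∠FTR = 99.1° gives TR at 66.60° from the x-axis; with |TR| = 23.5, R = (10.11, 6.756). TR ⟂ RH, so RH runs at 156.6°; with |RH| = 10.9, H = (0.1095, 11.08). RH ⟂ HD, so HD runs at -113.4°; with |HD| = 26.4, D = (-10.38, -13.14). ∠HDN = 122.7° gives DN at -56.10° from the x-axis; with |DN| = 24.8, N = (3.457, -33.73). Then |GN| = |N − G| = 33.90.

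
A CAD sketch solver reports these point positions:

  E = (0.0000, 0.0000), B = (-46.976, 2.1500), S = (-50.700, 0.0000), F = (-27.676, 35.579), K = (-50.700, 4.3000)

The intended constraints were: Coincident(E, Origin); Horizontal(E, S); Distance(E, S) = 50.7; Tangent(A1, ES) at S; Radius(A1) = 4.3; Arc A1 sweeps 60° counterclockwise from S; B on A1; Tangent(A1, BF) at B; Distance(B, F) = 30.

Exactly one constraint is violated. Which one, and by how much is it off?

Distance(B, F) = 30 — off by 8.60.

E = (0.00, 0.00) ✓; E.y = 0.00, S.y = 0.00 ✓; |ES| = 50.70 ✓; ∠(KS, SE) = 90.00° ✓; |KS| = 4.300 ✓; bearing(K→B) − bearing(K→S) = 60.00° ✓; |KB| = 4.300 ✓; ∠(KB, BF) = 90.00° ✓; |BF| = 38.60 ✗.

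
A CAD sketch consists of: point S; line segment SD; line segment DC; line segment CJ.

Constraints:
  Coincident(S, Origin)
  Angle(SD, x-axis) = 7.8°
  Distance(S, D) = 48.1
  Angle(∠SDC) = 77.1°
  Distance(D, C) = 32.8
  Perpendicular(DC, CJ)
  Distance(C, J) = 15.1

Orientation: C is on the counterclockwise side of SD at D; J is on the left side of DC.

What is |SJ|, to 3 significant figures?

38.7

S is at the origin; SD runs at 7.8° with length 48.1, so D = 48.1·(cos 7.8°, sin 7.8°) = (47.7, 6.53). ∠SDC = 77.1°, so DC runs at 7.8° + (180° − 77.1°) = 111° from the x-axis; with |DC| = 32.8, C = D + 32.8·(cos 111°, sin 111°) = (36.1, 37.2). The perpendicularity gives CJ at right angles to DC; with |CJ| = 15.1 on the left of DC, J = C + 15.1·(-0.935, -0.353) = (21.9, 31.9). Then |SJ| = |J − S| = 38.7.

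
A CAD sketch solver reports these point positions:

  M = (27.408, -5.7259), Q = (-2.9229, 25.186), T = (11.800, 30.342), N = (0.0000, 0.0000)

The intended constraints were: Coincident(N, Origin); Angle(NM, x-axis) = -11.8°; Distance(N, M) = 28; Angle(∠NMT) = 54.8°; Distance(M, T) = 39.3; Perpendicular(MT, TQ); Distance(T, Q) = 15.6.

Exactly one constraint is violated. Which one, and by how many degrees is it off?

Perpendicular(MT, TQ) — off by 4.10°.

N = (0.00, 0.00) ✓; NM at -11.80° ✓; |NM| = 28.00 ✓; ∠NMT = 54.80° ✓; |MT| = 39.30 ✓; ∠(MT, TQ) = 85.90° ✗; |TQ| = 15.60 ✓.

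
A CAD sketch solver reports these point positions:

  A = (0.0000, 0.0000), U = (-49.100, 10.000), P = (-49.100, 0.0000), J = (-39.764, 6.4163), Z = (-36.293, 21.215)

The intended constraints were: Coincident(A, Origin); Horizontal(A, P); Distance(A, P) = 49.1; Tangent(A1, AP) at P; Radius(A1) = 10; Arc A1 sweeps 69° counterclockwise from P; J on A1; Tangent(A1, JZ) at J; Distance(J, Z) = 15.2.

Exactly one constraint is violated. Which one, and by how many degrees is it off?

Tangent(A1, JZ) at J — off by 7.80°.

A = (0.00, 0.00) ✓; A.y = 0.00, P.y = 0.00 ✓; |AP| = 49.10 ✓; ∠(UP, PA) = 90.00° ✓; |UP| = 10.00 ✓; bearing(U→J) − bearing(U→P) = 69.00° ✓; |UJ| = 10.00 ✓; ∠(UJ, JZ) = 82.20° ✗; |JZ| = 15.20 ✓.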